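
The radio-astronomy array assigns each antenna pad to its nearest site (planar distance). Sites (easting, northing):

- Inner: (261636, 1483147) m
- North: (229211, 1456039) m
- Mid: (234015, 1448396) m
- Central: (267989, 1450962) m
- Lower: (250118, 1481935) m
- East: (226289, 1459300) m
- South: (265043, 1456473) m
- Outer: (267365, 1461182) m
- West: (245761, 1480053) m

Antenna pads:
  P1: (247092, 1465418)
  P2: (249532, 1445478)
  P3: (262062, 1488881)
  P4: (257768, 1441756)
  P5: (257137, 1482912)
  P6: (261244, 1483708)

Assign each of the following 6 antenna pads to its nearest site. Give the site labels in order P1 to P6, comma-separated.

West, Mid, Inner, Central, Inner, Inner

P1 → West (d²=215954786.00)
P2 → Mid (d²=249292013.00)
P3 → Inner (d²=33060232.00)
P4 → Central (d²=189219277.00)
P5 → Inner (d²=20296226.00)
P6 → Inner (d²=468385.00)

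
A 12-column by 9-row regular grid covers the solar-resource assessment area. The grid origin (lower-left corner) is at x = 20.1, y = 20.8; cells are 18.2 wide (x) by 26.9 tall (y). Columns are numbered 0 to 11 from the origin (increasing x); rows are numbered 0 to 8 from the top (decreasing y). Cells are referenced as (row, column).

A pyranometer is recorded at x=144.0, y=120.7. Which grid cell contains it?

(5, 6)

Column index: ⌊(144.0 − 20.1) / 18.2⌋ = ⌊6.808⌋ = 6
Row offset from origin: ⌊(120.7 − 20.8) / 26.9⌋ = ⌊3.714⌋ = 3 → row 5 (counted from top)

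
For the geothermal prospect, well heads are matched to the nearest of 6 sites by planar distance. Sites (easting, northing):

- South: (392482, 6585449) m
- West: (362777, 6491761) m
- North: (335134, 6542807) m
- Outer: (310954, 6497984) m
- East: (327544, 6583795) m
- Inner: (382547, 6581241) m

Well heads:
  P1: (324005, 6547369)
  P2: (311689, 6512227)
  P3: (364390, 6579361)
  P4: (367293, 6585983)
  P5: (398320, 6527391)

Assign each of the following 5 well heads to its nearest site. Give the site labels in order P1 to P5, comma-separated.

P1 → North (d²=144666485.00)
P2 → Outer (d²=203403274.00)
P3 → Inner (d²=333211049.00)
P4 → Inner (d²=255171080.00)
P5 → West (d²=2532801749.00)

North, Outer, Inner, Inner, West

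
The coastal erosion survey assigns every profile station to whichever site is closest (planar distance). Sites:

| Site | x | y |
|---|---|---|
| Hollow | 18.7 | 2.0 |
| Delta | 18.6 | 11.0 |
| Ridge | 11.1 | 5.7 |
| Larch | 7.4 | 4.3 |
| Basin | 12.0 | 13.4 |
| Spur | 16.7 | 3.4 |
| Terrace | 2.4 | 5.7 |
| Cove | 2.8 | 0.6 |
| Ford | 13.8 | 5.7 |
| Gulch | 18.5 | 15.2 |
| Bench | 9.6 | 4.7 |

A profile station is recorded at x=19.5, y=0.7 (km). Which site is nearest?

Hollow

Squared distances to each site:
Hollow: 2.330; Delta: 106.900; Ridge: 95.560; Larch: 159.370; Basin: 217.540; Spur: 15.130; Terrace: 317.410; Cove: 278.900; Ford: 57.490; Gulch: 211.250; Bench: 114.010.
Minimum at Hollow.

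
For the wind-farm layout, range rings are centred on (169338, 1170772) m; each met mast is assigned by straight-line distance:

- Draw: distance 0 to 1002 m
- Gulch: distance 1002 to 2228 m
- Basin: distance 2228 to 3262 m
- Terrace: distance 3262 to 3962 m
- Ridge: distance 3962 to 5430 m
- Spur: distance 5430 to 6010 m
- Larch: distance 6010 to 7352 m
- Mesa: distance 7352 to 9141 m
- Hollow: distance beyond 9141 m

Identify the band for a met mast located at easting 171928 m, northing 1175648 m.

Distance = √((171928−169338)² + (1175648−1170772)²) = √(6708100.000 + 23775376.000) = 5521.184 m.
5430 ≤ 5521.184 < 6010 → Spur.

Spur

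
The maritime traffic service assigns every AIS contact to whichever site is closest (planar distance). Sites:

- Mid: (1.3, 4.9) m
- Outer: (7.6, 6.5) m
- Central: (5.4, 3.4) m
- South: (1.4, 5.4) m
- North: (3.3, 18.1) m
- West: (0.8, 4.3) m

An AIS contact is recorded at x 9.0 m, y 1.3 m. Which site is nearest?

Squared distances to each site:
Mid: 72.250; Outer: 29.000; Central: 17.370; South: 74.570; North: 314.730; West: 76.240.
Minimum at Central.

Central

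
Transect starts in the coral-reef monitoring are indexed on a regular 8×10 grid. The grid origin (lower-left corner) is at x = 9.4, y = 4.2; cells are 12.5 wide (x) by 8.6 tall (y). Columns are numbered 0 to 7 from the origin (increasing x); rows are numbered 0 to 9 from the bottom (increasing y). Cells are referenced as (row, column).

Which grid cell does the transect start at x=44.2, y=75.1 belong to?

Column index: ⌊(44.2 − 9.4) / 12.5⌋ = ⌊2.784⌋ = 2
Row offset from origin: ⌊(75.1 − 4.2) / 8.6⌋ = ⌊8.244⌋ = 8 → row 8

(8, 2)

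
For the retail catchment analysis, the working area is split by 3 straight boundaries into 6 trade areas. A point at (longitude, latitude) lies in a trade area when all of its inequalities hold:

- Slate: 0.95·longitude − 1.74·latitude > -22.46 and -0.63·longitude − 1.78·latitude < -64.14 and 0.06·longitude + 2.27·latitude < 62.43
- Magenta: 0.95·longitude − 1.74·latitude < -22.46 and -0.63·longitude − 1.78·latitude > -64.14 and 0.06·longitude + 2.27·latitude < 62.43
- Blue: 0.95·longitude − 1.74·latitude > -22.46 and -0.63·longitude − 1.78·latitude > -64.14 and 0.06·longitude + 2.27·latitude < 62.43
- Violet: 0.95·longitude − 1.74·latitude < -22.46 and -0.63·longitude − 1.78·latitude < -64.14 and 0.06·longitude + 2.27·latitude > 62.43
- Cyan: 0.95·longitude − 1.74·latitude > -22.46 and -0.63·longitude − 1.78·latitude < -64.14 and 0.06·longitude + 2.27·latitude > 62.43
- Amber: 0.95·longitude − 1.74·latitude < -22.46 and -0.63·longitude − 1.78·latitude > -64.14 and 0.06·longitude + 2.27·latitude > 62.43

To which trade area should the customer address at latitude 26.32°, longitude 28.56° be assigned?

Slate

0.95·28.56 − 1.74·26.32 = -18.665, which is > -22.46
-0.63·28.56 − 1.78·26.32 = -64.842, which is < -64.14
0.06·28.56 + 2.27·26.32 = 61.460, which is < 62.43
This sign pattern matches Slate.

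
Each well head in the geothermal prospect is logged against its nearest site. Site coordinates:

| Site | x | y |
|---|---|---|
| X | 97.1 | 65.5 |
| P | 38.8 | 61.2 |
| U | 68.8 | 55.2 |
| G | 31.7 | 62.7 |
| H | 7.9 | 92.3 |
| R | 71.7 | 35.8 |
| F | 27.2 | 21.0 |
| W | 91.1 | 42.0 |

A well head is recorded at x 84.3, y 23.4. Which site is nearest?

Squared distances to each site:
X: 1936.250; P: 3499.090; U: 1251.490; G: 4311.250; H: 10584.170; R: 312.520; F: 3266.170; W: 392.200.
Minimum at R.

R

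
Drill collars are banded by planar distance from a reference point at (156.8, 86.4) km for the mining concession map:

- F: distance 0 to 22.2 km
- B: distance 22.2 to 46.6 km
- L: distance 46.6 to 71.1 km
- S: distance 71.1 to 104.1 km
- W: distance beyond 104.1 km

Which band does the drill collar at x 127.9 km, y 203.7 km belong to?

Distance = √((127.9−156.8)² + (203.7−86.4)²) = √(835.210 + 13759.290) = 120.808 km.
104.1 ≤ 120.808 < ∞ → W.

W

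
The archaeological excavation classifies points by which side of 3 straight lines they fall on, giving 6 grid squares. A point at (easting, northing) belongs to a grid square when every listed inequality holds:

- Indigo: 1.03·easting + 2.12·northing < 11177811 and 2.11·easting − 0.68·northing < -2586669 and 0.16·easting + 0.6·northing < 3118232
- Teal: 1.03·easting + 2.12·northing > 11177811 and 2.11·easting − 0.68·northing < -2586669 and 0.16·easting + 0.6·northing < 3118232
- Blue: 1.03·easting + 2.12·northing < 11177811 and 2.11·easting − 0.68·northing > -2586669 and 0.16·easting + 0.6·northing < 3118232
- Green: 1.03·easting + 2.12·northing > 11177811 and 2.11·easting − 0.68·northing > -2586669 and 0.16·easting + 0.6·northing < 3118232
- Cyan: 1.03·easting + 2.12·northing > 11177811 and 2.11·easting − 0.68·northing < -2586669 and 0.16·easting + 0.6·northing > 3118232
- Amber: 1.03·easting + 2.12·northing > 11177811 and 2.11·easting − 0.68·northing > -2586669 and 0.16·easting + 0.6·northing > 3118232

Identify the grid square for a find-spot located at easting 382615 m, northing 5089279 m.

Teal

1.03·382615 + 2.12·5089279 = 11183364.930, which is > 11177811
2.11·382615 − 0.68·5089279 = -2653392.070, which is < -2586669
0.16·382615 + 0.6·5089279 = 3114785.800, which is < 3118232
This sign pattern matches Teal.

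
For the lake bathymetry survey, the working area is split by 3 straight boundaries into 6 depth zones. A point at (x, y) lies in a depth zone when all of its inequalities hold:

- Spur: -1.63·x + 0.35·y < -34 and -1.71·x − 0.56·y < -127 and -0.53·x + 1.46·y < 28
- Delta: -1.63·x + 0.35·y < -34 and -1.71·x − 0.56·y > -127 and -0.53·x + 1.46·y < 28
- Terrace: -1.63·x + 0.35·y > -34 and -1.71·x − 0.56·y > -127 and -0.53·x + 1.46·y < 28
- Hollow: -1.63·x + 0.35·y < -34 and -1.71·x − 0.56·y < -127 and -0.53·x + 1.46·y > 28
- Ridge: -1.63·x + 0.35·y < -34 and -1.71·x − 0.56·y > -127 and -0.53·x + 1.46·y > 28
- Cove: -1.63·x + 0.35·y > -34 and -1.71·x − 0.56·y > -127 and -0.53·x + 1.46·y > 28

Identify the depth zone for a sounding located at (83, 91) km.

-1.63·83 + 0.35·91 = -103.440, which is < -34
-1.71·83 − 0.56·91 = -192.890, which is < -127
-0.53·83 + 1.46·91 = 88.870, which is > 28
This sign pattern matches Hollow.

Hollow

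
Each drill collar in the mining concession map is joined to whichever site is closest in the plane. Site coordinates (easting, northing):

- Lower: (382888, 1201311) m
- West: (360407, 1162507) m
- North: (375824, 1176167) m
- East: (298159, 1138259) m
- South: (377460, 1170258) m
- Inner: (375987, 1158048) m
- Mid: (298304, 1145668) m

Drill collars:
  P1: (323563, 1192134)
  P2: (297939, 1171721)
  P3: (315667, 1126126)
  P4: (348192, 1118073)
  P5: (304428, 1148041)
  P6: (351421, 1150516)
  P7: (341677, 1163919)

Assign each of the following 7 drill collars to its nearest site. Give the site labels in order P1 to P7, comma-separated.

P1 → West (d²=2235239465.00)
P2 → Mid (d²=678892034.00)
P3 → East (d²=453739753.00)
P4 → West (d²=2123586581.00)
P5 → Mid (d²=43134505.00)
P6 → West (d²=224532277.00)
P7 → West (d²=352806644.00)

West, Mid, East, West, Mid, West, West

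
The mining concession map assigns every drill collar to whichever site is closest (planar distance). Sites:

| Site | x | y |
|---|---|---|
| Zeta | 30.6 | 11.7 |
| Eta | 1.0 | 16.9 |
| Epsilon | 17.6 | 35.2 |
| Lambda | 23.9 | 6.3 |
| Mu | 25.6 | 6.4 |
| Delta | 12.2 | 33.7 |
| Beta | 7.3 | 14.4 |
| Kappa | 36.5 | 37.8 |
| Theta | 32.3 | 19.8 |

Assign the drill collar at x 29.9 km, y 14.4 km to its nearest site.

Squared distances to each site:
Zeta: 7.780; Eta: 841.460; Epsilon: 583.930; Lambda: 101.610; Mu: 82.490; Delta: 685.780; Beta: 510.760; Kappa: 591.120; Theta: 34.920.
Minimum at Zeta.

Zeta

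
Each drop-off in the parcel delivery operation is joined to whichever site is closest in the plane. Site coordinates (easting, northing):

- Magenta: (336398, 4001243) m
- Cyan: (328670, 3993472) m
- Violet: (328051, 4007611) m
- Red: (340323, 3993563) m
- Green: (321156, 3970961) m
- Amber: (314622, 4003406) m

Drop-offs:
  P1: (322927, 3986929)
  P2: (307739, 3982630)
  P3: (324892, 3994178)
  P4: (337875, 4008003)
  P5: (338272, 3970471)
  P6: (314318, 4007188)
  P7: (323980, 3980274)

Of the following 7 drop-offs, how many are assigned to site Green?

P1 → Cyan
P2 → Green
P3 → Cyan
P4 → Magenta
P5 → Green
P6 → Amber
P7 → Green
3 of the 7 go to Green.

3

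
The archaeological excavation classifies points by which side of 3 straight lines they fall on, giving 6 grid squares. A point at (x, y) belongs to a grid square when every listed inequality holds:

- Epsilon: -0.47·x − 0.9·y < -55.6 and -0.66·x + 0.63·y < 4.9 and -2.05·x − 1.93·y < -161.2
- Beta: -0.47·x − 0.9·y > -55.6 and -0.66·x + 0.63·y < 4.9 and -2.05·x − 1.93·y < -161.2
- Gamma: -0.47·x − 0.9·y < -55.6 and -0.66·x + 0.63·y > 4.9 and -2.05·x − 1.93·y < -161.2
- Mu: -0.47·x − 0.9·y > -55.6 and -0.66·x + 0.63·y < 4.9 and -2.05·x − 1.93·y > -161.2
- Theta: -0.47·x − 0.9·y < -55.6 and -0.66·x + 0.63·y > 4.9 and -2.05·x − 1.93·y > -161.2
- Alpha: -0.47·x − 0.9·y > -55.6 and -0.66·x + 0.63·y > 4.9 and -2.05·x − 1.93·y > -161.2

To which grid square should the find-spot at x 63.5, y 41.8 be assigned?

Epsilon

-0.47·63.5 − 0.9·41.8 = -67.465, which is < -55.6
-0.66·63.5 + 0.63·41.8 = -15.576, which is < 4.9
-2.05·63.5 − 1.93·41.8 = -210.849, which is < -161.2
This sign pattern matches Epsilon.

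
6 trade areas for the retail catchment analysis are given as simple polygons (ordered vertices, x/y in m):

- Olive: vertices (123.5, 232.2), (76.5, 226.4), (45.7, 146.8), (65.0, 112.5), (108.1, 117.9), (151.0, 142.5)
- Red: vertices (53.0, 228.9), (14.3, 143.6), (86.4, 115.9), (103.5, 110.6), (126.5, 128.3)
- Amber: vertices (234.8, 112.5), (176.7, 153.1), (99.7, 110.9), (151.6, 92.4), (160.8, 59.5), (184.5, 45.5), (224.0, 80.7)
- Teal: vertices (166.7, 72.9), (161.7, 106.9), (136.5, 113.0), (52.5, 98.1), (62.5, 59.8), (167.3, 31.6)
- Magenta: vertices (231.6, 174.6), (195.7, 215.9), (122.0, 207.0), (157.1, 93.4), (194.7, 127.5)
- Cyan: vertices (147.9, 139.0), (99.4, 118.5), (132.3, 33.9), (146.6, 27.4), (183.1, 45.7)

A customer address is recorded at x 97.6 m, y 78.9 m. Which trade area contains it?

Cast a ray rightward from (97.6, 78.9). For each polygon, the edges (by vertex number in listed order) whose endpoints lie on opposite sides of y = 78.9, where each meets that height, and whether that is right or left of the point:
Olive: no edge straddles that height → 0 crossings.
Red: no edge straddles that height → 0 crossings.
Amber: 4–5 at x≈155.38 (right), 6–7 at x≈221.98 (right) → 2 crossings.
Teal: 1–2 at x≈165.82 (right), 4–5 at x≈57.51 (left) → 1 crossing.
Magenta: no edge straddles that height → 0 crossings.
Cyan: 2–3 at x≈114.80 (right), 5–1 at x≈170.57 (right) → 2 crossings.
Only Teal has an odd count, so the point is inside Teal.

Teal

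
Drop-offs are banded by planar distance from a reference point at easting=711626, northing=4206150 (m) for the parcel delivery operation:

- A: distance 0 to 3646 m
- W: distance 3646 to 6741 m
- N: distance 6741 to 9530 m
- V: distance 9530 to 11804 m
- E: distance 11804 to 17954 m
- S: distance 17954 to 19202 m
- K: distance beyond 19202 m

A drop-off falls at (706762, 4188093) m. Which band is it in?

S

Distance = √((706762−711626)² + (4188093−4206150)²) = √(23658496.000 + 326055249.000) = 18700.635 m.
17954 ≤ 18700.635 < 19202 → S.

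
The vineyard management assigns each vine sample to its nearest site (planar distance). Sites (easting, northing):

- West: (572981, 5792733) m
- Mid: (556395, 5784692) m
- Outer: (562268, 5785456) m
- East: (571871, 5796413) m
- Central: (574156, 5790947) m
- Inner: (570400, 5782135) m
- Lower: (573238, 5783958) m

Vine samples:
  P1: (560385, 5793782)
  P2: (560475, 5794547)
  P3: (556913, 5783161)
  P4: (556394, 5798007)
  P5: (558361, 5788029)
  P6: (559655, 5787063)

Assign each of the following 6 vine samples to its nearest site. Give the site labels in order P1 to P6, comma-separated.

Outer, Outer, Mid, Mid, Mid, Outer

P1 → Outer (d²=72867965.00)
P2 → Outer (d²=85861130.00)
P3 → Mid (d²=2612285.00)
P4 → Mid (d²=177289226.00)
P5 → Mid (d²=15000725.00)
P6 → Outer (d²=9410218.00)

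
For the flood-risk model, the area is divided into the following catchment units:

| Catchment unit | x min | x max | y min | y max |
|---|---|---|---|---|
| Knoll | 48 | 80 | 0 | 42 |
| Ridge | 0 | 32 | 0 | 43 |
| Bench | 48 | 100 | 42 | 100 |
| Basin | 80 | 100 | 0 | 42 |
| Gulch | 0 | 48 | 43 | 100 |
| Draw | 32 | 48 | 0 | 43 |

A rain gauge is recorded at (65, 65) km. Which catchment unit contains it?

Bench

The point has x = 65 and y = 65.
Only Bench satisfies 48 ≤ x ≤ 100 and 42 ≤ y ≤ 100.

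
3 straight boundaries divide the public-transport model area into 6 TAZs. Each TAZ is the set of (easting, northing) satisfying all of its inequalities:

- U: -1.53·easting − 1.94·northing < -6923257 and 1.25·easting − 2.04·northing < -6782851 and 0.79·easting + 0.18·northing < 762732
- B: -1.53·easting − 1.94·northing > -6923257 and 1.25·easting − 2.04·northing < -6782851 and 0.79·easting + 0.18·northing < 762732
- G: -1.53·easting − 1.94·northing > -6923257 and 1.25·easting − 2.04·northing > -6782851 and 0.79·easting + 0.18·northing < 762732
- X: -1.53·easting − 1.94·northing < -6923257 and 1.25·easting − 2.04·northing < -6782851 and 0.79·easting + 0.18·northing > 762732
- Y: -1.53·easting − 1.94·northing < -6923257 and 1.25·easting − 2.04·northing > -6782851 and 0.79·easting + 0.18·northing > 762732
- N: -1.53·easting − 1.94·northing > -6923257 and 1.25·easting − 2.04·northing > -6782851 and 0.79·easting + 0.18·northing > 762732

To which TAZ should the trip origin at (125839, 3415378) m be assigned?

B

-1.53·125839 − 1.94·3415378 = -6818366.990, which is > -6923257
1.25·125839 − 2.04·3415378 = -6810072.370, which is < -6782851
0.79·125839 + 0.18·3415378 = 714180.850, which is < 762732
This sign pattern matches B.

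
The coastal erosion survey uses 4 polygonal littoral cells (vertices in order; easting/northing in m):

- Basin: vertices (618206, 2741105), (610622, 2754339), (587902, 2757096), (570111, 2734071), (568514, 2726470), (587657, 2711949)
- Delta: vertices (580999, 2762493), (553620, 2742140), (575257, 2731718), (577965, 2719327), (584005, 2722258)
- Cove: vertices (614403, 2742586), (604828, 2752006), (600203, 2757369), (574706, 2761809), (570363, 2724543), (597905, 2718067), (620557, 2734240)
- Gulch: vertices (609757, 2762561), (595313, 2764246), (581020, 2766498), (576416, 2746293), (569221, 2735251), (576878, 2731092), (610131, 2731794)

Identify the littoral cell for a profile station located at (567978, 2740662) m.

Delta

Cast a ray rightward from (567978, 2740662). For each polygon, the edges (by vertex number in listed order) whose endpoints lie on opposite sides of northing = 2740662, where each meets that height, and whether that is right or left of the point:
Basin: 3–4 at easting≈575203.7 (right), 6–1 at easting≈617741.8 (right) → 2 crossings.
Delta: 2–3 at easting≈556688.5 (left), 5–1 at easting≈582630.0 (right) → 1 crossing.
Cove: 4–5 at easting≈572241.5 (right), 7–1 at easting≈615821.7 (right) → 2 crossings.
Gulch: 4–5 at easting≈572746.8 (right), 7–1 at easting≈610023.2 (right) → 2 crossings.
Only Delta has an odd count, so the point is inside Delta.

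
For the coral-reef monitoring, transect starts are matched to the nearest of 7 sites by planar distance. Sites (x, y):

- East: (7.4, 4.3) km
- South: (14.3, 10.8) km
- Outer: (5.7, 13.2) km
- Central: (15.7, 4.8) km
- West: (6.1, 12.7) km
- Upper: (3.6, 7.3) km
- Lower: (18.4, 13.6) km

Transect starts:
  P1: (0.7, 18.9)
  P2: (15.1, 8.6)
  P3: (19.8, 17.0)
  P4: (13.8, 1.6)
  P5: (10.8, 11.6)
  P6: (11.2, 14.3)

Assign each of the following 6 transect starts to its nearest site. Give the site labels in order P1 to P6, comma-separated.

P1 → Outer (d²=57.49)
P2 → South (d²=5.48)
P3 → Lower (d²=13.52)
P4 → Central (d²=13.85)
P5 → South (d²=12.89)
P6 → South (d²=21.86)

Outer, South, Lower, Central, South, South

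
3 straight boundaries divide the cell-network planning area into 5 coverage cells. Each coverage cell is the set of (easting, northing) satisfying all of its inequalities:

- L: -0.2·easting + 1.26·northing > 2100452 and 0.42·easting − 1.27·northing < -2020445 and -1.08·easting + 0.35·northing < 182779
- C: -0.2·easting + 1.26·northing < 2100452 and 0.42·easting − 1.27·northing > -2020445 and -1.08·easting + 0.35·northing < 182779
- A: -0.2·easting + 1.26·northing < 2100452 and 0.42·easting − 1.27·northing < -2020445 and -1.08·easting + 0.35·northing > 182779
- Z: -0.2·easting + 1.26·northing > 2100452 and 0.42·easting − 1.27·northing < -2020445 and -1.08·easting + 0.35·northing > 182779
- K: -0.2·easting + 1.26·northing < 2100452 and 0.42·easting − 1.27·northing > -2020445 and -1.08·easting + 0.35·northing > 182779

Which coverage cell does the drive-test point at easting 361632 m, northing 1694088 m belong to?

K

-0.2·361632 + 1.26·1694088 = 2062224.480, which is < 2100452
0.42·361632 − 1.27·1694088 = -1999606.320, which is > -2020445
-1.08·361632 + 0.35·1694088 = 202368.240, which is > 182779
This sign pattern matches K.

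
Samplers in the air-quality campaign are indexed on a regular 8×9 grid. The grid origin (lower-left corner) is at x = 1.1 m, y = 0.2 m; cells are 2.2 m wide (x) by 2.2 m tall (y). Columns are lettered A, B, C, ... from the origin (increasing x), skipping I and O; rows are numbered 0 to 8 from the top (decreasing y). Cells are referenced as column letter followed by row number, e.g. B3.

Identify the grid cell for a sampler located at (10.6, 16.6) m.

Column index: ⌊(10.6 − 1.1) / 2.2⌋ = ⌊4.318⌋ = 4 → column E
Row offset from origin: ⌊(16.6 − 0.2) / 2.2⌋ = ⌊7.455⌋ = 7 → row 1 (counted from top)

E1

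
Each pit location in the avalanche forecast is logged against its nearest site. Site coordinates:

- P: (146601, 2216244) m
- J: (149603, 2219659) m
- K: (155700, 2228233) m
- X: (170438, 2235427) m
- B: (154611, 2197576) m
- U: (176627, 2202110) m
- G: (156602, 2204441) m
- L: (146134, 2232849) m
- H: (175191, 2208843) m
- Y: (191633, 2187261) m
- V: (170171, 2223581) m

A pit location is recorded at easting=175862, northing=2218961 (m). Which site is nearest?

V

Squared distances to each site:
P: 863588210.000; J: 690022285.000; K: 492476228.000; X: 300548932.000; B: 908923226.000; U: 284541426.000; G: 581778000.000; L: 1076630528.000; H: 102824165.000; Y: 1253614441.000; V: 53731881.000.
Minimum at V.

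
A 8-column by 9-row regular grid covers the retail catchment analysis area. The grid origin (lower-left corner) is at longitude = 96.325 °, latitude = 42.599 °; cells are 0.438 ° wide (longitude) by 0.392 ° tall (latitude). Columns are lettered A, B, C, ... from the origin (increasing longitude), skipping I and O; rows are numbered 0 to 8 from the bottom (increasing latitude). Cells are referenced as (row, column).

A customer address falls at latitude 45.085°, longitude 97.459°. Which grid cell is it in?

Column index: ⌊(97.459 − 96.325) / 0.438⌋ = ⌊2.589⌋ = 2 → column C
Row offset from origin: ⌊(45.085 − 42.599) / 0.392⌋ = ⌊6.342⌋ = 6 → row 6

(6, C)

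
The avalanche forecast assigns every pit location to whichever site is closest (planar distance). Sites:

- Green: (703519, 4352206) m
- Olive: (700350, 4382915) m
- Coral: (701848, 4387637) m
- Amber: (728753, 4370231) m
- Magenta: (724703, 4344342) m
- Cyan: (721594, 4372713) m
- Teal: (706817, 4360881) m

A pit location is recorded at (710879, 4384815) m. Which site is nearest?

Squared distances to each site:
Green: 1117516481.000; Olive: 114469841.000; Coral: 89522645.000; Amber: 532172932.000; Magenta: 1829166705.000; Cyan: 261269629.000; Teal: 589336200.000.
Minimum at Coral.

Coral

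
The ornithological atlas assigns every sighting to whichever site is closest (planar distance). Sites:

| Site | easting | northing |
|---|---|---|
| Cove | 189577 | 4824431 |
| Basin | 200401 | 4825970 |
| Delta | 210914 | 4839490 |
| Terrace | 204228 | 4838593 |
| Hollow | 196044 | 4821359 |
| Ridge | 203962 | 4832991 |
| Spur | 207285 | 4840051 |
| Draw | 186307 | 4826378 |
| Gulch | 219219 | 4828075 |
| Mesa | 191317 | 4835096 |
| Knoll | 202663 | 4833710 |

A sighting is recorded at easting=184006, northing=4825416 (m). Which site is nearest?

Squared distances to each site:
Cove: 32006266.000; Basin: 269102941.000; Delta: 922117940.000; Terrace: 582562613.000; Hollow: 161372693.000; Ridge: 455622561.000; Spur: 756095066.000; Draw: 6220045.000; Gulch: 1247025650.000; Mesa: 147153121.000; Knoll: 416874085.000.
Minimum at Draw.

Draw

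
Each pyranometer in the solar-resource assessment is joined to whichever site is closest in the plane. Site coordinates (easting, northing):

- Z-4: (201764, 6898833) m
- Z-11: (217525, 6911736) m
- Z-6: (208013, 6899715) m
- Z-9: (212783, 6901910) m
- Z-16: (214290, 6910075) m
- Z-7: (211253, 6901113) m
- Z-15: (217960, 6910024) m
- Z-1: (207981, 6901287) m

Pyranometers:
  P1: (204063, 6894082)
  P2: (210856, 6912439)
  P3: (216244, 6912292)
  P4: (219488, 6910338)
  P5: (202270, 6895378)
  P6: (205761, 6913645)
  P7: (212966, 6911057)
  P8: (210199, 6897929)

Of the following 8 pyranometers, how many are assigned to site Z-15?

1

P1 → Z-4
P2 → Z-16
P3 → Z-11
P4 → Z-15
P5 → Z-4
P6 → Z-16
P7 → Z-16
P8 → Z-6
1 of the 8 goes to Z-15.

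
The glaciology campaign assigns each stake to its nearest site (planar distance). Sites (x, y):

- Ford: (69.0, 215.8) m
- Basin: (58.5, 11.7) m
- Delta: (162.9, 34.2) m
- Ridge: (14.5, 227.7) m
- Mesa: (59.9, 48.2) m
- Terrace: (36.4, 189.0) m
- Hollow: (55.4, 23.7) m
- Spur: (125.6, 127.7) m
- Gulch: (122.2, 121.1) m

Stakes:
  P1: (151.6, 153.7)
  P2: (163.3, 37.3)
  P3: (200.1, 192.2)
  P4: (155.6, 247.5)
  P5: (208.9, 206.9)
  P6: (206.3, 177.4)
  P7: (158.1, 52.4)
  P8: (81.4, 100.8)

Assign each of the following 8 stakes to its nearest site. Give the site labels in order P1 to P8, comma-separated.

P1 → Spur (d²=1352.00)
P2 → Delta (d²=9.77)
P3 → Spur (d²=9710.50)
P4 → Ford (d²=8504.45)
P5 → Spur (d²=13211.53)
P6 → Spur (d²=8982.58)
P7 → Delta (d²=354.28)
P8 → Gulch (d²=2076.73)

Spur, Delta, Spur, Ford, Spur, Spur, Delta, Gulch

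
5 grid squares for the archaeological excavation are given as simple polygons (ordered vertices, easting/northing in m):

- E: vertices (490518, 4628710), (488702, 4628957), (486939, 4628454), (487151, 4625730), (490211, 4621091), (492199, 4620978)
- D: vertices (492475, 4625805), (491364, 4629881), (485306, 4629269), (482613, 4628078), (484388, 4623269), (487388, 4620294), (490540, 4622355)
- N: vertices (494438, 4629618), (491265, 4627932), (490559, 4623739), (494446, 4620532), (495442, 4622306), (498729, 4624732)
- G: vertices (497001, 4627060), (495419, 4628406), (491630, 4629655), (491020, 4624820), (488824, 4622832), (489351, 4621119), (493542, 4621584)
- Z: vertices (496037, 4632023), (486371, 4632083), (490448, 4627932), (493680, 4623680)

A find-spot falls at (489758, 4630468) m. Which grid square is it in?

Z

Cast a ray rightward from (489758, 4630468). For each polygon, the edges (by vertex number in listed order) whose endpoints lie on opposite sides of northing = 4630468, where each meets that height, and whether that is right or left of the point:
E: no edge straddles that height → 0 crossings.
D: no edge straddles that height → 0 crossings.
N: no edge straddles that height → 0 crossings.
G: no edge straddles that height → 0 crossings.
Z: 2–3 at easting≈487957.2 (left), 4–1 at easting≈495597.7 (right) → 1 crossing.
Only Z has an odd count, so the point is inside Z.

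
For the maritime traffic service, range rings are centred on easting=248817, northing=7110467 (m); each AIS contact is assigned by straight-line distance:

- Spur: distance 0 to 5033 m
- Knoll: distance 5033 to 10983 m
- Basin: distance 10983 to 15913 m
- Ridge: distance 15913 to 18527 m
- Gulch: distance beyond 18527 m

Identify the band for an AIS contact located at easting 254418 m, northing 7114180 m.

Knoll

Distance = √((254418−248817)² + (7114180−7110467)²) = √(31371201.000 + 13786369.000) = 6719.938 m.
5033 ≤ 6719.938 < 10983 → Knoll.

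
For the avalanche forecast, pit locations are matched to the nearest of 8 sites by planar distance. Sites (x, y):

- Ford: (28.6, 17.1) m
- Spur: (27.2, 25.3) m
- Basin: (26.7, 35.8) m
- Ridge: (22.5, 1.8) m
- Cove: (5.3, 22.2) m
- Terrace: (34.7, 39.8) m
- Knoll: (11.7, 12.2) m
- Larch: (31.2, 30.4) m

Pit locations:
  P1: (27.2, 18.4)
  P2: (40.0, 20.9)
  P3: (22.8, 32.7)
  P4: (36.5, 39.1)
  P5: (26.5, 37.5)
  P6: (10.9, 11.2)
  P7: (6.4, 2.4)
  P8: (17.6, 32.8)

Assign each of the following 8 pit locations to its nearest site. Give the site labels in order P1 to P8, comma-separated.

Ford, Ford, Basin, Terrace, Basin, Knoll, Knoll, Basin

P1 → Ford (d²=3.65)
P2 → Ford (d²=144.40)
P3 → Basin (d²=24.82)
P4 → Terrace (d²=3.73)
P5 → Basin (d²=2.93)
P6 → Knoll (d²=1.64)
P7 → Knoll (d²=124.13)
P8 → Basin (d²=91.81)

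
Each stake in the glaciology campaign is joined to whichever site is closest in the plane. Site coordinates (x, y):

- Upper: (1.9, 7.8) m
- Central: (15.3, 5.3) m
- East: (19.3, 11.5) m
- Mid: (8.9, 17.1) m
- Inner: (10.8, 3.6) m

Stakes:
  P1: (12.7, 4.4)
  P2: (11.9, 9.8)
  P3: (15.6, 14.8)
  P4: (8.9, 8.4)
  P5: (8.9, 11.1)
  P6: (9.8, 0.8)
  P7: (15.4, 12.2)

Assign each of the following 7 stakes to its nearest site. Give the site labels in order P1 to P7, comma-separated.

Inner, Central, East, Inner, Mid, Inner, East

P1 → Inner (d²=4.25)
P2 → Central (d²=31.81)
P3 → East (d²=24.58)
P4 → Inner (d²=26.65)
P5 → Mid (d²=36.00)
P6 → Inner (d²=8.84)
P7 → East (d²=15.70)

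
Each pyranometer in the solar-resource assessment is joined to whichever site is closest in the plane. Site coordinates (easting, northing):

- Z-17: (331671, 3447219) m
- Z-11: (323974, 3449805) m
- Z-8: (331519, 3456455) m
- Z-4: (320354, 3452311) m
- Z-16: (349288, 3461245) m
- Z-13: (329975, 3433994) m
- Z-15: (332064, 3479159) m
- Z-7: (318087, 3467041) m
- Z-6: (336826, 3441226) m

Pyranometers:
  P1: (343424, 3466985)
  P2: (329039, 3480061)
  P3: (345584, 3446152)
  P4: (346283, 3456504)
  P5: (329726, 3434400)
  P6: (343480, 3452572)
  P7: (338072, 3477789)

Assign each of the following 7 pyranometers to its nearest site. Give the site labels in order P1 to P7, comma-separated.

Z-16, Z-15, Z-6, Z-16, Z-13, Z-16, Z-15

P1 → Z-16 (d²=67334096.00)
P2 → Z-15 (d²=9964229.00)
P3 → Z-6 (d²=100968040.00)
P4 → Z-16 (d²=31507106.00)
P5 → Z-13 (d²=226837.00)
P6 → Z-16 (d²=108953793.00)
P7 → Z-15 (d²=37972964.00)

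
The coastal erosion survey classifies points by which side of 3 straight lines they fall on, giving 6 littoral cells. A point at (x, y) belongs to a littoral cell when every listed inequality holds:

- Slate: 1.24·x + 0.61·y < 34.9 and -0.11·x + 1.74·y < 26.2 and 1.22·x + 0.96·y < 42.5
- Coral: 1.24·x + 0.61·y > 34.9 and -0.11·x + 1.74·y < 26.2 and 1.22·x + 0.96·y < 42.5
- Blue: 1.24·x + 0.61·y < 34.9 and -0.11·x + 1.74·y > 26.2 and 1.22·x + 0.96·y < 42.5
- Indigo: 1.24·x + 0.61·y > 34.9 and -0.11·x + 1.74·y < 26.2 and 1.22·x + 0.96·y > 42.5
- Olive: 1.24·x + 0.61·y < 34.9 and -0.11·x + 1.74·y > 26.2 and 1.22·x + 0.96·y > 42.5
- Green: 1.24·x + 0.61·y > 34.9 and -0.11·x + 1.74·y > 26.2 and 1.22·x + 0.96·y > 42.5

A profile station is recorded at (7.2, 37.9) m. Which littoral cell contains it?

1.24·7.2 + 0.61·37.9 = 32.047, which is < 34.9
-0.11·7.2 + 1.74·37.9 = 65.154, which is > 26.2
1.22·7.2 + 0.96·37.9 = 45.168, which is > 42.5
This sign pattern matches Olive.

Olive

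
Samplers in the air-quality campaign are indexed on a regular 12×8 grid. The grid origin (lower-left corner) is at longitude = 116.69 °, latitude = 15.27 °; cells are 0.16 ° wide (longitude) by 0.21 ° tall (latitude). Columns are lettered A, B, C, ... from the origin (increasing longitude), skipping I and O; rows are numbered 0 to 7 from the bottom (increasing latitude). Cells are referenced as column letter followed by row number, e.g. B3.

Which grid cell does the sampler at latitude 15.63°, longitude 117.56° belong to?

Column index: ⌊(117.56 − 116.69) / 0.16⌋ = ⌊5.438⌋ = 5 → column F
Row offset from origin: ⌊(15.63 − 15.27) / 0.21⌋ = ⌊1.714⌋ = 1 → row 1

F1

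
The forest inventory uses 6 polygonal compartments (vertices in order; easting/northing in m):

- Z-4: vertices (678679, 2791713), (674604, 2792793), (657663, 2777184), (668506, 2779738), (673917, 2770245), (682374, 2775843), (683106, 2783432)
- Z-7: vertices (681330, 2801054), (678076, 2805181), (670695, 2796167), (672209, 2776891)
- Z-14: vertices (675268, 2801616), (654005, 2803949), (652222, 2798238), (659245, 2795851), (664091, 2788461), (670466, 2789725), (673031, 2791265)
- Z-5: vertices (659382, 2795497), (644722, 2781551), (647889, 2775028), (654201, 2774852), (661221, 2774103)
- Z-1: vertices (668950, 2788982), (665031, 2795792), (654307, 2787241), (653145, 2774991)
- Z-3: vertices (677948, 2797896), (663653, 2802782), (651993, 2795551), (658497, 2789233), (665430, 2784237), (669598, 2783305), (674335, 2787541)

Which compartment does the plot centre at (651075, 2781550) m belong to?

Cast a ray rightward from (651075, 2781550). For each polygon, the edges (by vertex number in listed order) whose endpoints lie on opposite sides of northing = 2781550, where each meets that height, and whether that is right or left of the point:
Z-4: 2–3 at easting≈662401.6 (right), 6–7 at easting≈682924.5 (right) → 2 crossings.
Z-7: 3–4 at easting≈671843.1 (right), 4–1 at easting≈673967.7 (right) → 2 crossings.
Z-14: no edge straddles that height → 0 crossings.
Z-5: 2–3 at easting≈644722.5 (left), 5–1 at easting≈660580.9 (right) → 1 crossing.
Z-1: 3–4 at easting≈653767.2 (right), 4–1 at easting≈660554.4 (right) → 2 crossings.
Z-3: no edge straddles that height → 0 crossings.
Only Z-5 has an odd count, so the point is inside Z-5.

Z-5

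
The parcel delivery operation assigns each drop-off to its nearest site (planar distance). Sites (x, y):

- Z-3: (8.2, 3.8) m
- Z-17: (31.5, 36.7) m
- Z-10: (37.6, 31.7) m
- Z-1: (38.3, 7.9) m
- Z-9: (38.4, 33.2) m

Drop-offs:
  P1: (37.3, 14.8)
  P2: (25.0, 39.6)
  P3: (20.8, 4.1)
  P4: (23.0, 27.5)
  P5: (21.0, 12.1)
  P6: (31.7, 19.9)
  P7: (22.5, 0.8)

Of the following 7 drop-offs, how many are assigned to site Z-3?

3

P1 → Z-1
P2 → Z-17
P3 → Z-3
P4 → Z-17
P5 → Z-3
P6 → Z-10
P7 → Z-3
3 of the 7 go to Z-3.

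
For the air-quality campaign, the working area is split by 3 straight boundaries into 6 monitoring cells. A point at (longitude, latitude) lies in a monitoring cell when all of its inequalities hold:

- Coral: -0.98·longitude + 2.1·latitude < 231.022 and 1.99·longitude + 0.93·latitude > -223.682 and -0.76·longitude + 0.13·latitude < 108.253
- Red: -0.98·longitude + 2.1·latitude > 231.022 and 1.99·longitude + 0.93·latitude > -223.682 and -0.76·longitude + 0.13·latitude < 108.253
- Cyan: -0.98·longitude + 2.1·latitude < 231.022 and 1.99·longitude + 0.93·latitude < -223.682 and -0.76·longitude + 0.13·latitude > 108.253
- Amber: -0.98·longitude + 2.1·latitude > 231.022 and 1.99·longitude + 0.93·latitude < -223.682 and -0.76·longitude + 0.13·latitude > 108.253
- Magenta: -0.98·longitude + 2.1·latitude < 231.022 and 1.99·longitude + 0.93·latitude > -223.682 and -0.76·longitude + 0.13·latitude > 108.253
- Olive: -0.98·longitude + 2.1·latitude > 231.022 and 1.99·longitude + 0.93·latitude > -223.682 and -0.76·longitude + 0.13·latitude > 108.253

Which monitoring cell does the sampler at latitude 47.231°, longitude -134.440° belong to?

-0.98·-134.440 + 2.1·47.231 = 230.936, which is < 231.022
1.99·-134.440 + 0.93·47.231 = -223.611, which is > -223.682
-0.76·-134.440 + 0.13·47.231 = 108.314, which is > 108.253
This sign pattern matches Magenta.

Magenta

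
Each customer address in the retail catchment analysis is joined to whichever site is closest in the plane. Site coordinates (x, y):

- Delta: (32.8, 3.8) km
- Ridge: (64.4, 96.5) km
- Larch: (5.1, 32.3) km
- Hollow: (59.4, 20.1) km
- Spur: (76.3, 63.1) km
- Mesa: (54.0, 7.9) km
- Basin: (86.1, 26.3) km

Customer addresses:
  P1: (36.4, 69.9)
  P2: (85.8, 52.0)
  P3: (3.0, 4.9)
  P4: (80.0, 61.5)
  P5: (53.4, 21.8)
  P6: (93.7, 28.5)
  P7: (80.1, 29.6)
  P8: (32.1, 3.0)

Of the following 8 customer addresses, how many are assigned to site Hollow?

P1 → Ridge
P2 → Spur
P3 → Larch
P4 → Spur
P5 → Hollow
P6 → Basin
P7 → Basin
P8 → Delta
1 of the 8 goes to Hollow.

1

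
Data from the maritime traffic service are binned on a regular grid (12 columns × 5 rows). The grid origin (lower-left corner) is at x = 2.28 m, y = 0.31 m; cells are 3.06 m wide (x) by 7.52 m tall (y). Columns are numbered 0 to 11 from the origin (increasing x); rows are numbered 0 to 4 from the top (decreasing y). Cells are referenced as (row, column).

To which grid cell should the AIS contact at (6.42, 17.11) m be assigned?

Column index: ⌊(6.42 − 2.28) / 3.06⌋ = ⌊1.353⌋ = 1
Row offset from origin: ⌊(17.11 − 0.31) / 7.52⌋ = ⌊2.234⌋ = 2 → row 2 (counted from top)

(2, 1)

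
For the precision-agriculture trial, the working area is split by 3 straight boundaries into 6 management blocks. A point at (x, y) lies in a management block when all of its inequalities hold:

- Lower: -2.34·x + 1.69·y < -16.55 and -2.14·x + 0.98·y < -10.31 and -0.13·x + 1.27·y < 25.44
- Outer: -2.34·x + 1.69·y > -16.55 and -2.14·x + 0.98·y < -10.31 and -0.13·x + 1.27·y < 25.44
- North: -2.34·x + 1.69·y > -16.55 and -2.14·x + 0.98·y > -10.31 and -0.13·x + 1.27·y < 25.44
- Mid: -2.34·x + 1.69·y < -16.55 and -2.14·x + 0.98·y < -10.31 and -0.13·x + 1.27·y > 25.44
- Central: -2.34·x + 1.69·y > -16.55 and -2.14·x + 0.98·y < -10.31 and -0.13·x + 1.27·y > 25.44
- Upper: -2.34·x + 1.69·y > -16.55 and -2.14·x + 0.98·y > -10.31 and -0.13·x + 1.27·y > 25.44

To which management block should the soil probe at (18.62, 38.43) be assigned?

-2.34·18.62 + 1.69·38.43 = 21.376, which is > -16.55
-2.14·18.62 + 0.98·38.43 = -2.185, which is > -10.31
-0.13·18.62 + 1.27·38.43 = 46.386, which is > 25.44
This sign pattern matches Upper.

Upper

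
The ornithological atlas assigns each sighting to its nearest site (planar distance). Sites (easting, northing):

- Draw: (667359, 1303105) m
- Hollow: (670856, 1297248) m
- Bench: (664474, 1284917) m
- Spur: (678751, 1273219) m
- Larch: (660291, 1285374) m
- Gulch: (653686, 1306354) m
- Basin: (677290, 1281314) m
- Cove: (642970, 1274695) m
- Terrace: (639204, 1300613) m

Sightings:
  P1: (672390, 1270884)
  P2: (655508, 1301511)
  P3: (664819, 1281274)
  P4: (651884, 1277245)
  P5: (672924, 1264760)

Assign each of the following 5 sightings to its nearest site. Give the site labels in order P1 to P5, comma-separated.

Spur, Gulch, Bench, Cove, Spur

P1 → Spur (d²=45914546.00)
P2 → Gulch (d²=26774333.00)
P3 → Bench (d²=13390474.00)
P4 → Cove (d²=85961896.00)
P5 → Spur (d²=105508610.00)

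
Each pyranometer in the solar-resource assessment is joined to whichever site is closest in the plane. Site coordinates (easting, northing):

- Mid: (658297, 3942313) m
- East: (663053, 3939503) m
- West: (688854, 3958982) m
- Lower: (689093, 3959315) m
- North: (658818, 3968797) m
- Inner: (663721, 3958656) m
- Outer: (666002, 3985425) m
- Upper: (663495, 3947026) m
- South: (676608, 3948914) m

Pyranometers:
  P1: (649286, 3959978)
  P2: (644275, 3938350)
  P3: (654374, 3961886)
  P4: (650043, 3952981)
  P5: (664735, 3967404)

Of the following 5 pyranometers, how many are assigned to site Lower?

0

P1 → North
P2 → Mid
P3 → North
P4 → Mid
P5 → North
0 of the 5 go to Lower.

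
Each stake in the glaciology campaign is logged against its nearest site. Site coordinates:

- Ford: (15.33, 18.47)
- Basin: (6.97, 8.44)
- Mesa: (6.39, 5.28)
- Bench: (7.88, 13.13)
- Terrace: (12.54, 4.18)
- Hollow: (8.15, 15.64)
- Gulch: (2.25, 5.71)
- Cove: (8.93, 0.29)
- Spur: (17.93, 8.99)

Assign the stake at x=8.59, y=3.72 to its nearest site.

Squared distances to each site:
Ford: 262.990; Basin: 24.903; Mesa: 7.274; Bench: 89.052; Terrace: 15.814; Hollow: 142.280; Gulch: 44.156; Cove: 11.881; Spur: 115.008.
Minimum at Mesa.

Mesa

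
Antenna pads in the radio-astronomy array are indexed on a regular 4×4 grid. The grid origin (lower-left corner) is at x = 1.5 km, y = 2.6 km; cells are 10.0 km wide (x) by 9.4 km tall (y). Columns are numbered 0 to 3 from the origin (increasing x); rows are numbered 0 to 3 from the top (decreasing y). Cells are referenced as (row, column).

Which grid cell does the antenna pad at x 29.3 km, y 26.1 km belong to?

(1, 2)

Column index: ⌊(29.3 − 1.5) / 10.0⌋ = ⌊2.780⌋ = 2
Row offset from origin: ⌊(26.1 − 2.6) / 9.4⌋ = ⌊2.500⌋ = 2 → row 1 (counted from top)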